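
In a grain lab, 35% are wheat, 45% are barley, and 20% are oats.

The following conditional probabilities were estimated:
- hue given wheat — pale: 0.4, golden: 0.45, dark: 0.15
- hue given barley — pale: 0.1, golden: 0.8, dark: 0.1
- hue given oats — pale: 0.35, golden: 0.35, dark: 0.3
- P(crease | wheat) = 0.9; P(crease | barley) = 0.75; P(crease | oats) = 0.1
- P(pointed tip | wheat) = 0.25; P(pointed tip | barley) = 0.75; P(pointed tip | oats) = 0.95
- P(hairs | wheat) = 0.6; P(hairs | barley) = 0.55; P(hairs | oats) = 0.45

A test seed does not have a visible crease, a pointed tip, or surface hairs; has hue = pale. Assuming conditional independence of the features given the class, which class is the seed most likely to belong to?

wheat: 0.35 × 0.4 × (1−0.9) × (1−0.25) × (1−0.6) = 0.0042
barley: 0.45 × 0.1 × (1−0.75) × (1−0.75) × (1−0.55) = 0.001265625
oats: 0.2 × 0.35 × (1−0.1) × (1−0.95) × (1−0.45) = 0.0017325
Highest score → wheat.

wheat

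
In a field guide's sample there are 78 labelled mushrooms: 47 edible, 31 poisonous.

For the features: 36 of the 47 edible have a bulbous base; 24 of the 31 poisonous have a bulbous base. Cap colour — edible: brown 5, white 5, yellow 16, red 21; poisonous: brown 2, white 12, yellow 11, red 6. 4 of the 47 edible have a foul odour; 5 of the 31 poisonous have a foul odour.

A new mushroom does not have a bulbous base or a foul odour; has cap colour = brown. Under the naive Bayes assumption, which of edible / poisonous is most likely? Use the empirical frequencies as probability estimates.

edible: (47/78) × (11/47) × (5/47) × (43/47) ≈ 0.0137259
poisonous: (31/78) × (7/31) × (2/31) × (26/31) ≈ 0.00485605
Highest score → edible.

edible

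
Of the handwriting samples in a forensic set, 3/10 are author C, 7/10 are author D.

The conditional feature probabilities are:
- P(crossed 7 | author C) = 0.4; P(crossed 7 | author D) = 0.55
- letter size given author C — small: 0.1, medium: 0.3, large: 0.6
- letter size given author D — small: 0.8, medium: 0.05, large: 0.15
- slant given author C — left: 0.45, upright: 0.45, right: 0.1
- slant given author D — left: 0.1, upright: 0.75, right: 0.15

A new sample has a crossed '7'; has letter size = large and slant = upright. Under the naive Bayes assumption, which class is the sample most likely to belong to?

author C: 0.3 × 0.4 × 0.6 × 0.45 = 0.0324
author D: 0.7 × 0.55 × 0.15 × 0.75 = 0.0433125
Highest score → author D.

author D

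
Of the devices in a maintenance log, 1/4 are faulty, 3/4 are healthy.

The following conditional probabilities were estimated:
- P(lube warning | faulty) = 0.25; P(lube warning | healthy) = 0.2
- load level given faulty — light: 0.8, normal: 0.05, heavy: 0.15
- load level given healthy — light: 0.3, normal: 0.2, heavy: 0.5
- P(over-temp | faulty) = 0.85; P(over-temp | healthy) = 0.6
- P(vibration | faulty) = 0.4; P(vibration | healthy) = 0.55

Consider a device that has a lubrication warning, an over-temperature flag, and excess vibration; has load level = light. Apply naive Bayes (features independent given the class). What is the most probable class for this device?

faulty

faulty: 0.25 × 0.25 × 0.8 × 0.85 × 0.4 = 0.017
healthy: 0.75 × 0.2 × 0.3 × 0.6 × 0.55 = 0.01485
Highest score → faulty.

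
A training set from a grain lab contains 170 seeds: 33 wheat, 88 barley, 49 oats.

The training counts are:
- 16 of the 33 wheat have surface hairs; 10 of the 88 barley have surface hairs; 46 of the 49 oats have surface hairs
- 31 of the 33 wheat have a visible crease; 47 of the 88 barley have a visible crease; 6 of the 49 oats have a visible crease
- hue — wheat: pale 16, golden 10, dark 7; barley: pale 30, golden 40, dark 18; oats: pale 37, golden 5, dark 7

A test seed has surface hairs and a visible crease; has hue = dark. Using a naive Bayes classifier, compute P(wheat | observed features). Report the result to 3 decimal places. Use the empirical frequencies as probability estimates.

0.627

wheat: (33/170) × (16/33) × (31/33) × (7/33) ≈ 0.0187544
barley: (88/170) × (10/88) × (47/88) × (18/88) ≈ 0.00642623
oats: (49/170) × (46/49) × (6/49) × (7/49) ≈ 0.00473332
P(wheat | x) = 0.0187544 / 0.02991395 ≈ 0.627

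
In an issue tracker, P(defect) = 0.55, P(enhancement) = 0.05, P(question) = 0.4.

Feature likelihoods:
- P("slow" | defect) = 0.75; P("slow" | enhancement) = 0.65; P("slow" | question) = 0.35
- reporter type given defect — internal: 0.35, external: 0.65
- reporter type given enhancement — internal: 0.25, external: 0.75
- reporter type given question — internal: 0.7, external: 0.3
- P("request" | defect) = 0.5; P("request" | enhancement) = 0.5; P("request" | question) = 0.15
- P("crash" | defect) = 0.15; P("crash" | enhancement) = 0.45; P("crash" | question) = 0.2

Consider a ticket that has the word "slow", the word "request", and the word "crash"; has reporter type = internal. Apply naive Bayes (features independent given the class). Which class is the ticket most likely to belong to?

defect

defect: 0.55 × 0.75 × 0.35 × 0.5 × 0.15 = 0.010828125
enhancement: 0.05 × 0.65 × 0.25 × 0.5 × 0.45 = 0.001828125
question: 0.4 × 0.35 × 0.7 × 0.15 × 0.2 = 0.00294
Highest score → defect.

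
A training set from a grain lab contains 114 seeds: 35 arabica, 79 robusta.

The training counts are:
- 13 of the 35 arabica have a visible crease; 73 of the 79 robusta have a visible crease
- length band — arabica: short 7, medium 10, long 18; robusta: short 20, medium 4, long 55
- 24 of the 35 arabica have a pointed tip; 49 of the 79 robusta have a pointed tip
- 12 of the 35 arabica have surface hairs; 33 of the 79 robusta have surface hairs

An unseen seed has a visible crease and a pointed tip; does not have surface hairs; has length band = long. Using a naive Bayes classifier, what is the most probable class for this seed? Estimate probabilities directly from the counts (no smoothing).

robusta

arabica: (35/114) × (13/35) × (18/35) × (24/35) × (23/35) ≈ 0.0264269
robusta: (79/114) × (73/79) × (55/79) × (49/79) × (46/79) ≈ 0.16101
Highest score → robusta.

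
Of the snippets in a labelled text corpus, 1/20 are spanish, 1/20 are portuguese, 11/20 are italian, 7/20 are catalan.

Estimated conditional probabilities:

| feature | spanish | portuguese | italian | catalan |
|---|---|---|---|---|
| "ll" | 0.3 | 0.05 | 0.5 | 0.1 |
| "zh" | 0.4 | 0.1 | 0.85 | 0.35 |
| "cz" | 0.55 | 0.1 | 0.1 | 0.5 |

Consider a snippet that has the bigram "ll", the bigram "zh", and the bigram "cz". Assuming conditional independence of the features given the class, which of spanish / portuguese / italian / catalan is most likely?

spanish: 0.05 × 0.3 × 0.4 × 0.55 = 0.0033
portuguese: 0.05 × 0.05 × 0.1 × 0.1 = 0.000025
italian: 0.55 × 0.5 × 0.85 × 0.1 = 0.023375
catalan: 0.35 × 0.1 × 0.35 × 0.5 = 0.006125
Highest score → italian.

italian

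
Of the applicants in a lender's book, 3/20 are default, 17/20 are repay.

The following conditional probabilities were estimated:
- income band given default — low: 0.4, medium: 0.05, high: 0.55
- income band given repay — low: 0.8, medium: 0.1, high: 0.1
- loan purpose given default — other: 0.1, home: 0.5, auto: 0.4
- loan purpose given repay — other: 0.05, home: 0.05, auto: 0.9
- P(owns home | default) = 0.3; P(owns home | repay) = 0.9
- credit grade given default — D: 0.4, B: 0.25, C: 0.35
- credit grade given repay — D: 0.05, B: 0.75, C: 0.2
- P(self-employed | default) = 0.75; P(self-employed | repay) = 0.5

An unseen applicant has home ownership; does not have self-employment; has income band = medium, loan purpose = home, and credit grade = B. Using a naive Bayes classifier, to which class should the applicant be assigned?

repay

default: 0.15 × 0.05 × 0.5 × 0.3 × 0.25 × (1−0.75) = 0.0000703125
repay: 0.85 × 0.1 × 0.05 × 0.9 × 0.75 × (1−0.5) = 0.001434375
Highest score → repay.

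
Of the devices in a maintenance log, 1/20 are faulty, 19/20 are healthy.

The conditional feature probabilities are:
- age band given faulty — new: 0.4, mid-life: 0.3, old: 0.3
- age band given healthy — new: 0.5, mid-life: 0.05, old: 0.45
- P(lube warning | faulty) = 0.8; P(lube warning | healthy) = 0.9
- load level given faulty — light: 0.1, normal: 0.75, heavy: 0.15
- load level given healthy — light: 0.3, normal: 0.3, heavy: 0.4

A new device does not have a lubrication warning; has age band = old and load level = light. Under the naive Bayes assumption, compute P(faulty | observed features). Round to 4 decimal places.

faulty: 0.05 × 0.3 × (1−0.8) × 0.1 = 0.0003
healthy: 0.95 × 0.45 × (1−0.9) × 0.3 = 0.012825
P(faulty | x) = 0.0003 / 0.013125 ≈ 0.0229

0.0229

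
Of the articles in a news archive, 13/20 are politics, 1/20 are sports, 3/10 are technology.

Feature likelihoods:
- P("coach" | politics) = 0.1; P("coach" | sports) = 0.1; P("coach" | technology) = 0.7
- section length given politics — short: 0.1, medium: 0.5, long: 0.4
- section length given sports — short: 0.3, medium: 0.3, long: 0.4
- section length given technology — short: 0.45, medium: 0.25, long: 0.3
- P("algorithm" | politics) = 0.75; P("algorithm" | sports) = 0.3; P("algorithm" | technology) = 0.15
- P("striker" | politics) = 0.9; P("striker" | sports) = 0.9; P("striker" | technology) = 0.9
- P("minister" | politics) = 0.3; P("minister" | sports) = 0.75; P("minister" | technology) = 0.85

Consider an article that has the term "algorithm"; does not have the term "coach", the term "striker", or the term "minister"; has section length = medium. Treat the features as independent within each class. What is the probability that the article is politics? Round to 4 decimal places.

0.9902

politics: 0.65 × (1−0.1) × 0.5 × 0.75 × (1−0.9) × (1−0.3) = 0.01535625
sports: 0.05 × (1−0.1) × 0.3 × 0.3 × (1−0.9) × (1−0.75) = 0.00010125
technology: 0.3 × (1−0.7) × 0.25 × 0.15 × (1−0.9) × (1−0.85) = 0.000050625
P(politics | x) = 0.01535625 / 0.015508125 ≈ 0.9902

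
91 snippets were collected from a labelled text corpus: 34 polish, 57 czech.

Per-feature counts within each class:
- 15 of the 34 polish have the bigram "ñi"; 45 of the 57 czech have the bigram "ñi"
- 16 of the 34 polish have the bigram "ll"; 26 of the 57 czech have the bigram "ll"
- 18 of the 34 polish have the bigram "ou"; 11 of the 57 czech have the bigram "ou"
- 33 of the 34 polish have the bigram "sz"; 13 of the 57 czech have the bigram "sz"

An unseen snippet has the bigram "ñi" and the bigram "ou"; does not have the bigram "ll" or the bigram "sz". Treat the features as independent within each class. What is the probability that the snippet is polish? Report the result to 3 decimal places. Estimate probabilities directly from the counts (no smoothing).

0.033

polish: (34/91) × (15/34) × (18/34) × (18/34) × (1/34) ≈ 0.00135881
czech: (57/91) × (45/57) × (31/57) × (11/57) × (44/57) ≈ 0.0400639
P(polish | x) = 0.00135881 / 0.04142271 ≈ 0.033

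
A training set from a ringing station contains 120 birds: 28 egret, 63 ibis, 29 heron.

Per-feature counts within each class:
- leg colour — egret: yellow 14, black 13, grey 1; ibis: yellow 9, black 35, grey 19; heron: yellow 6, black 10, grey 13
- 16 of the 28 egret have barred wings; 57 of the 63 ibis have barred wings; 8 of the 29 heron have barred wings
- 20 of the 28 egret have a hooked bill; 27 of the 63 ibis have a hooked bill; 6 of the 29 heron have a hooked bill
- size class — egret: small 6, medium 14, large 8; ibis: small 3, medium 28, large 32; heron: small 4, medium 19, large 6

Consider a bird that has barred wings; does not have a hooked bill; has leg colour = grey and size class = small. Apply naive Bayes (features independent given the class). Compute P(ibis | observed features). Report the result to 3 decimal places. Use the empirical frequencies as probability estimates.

0.523

egret: (28/120) × (1/28) × (16/28) × (8/28) × (6/28) ≈ 0.000291545
ibis: (63/120) × (19/63) × (57/63) × (36/63) × (3/63) ≈ 0.00389807
heron: (29/120) × (13/29) × (8/29) × (23/29) × (4/29) ≈ 0.00326923
P(ibis | x) = 0.00389807 / 0.007458845 ≈ 0.523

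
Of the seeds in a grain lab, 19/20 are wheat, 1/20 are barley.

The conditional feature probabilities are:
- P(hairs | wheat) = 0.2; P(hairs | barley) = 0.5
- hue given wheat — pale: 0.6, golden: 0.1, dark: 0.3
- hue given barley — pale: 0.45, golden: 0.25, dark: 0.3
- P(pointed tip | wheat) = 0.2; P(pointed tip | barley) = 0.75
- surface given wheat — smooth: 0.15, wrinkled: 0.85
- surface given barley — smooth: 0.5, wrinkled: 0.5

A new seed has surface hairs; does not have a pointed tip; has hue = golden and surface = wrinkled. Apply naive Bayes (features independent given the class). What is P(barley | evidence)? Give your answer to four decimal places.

wheat: 0.95 × 0.2 × 0.1 × (1−0.2) × 0.85 = 0.01292
barley: 0.05 × 0.5 × 0.25 × (1−0.75) × 0.5 = 0.00078125
P(barley | x) = 0.00078125 / 0.01370125 ≈ 0.0570

0.0570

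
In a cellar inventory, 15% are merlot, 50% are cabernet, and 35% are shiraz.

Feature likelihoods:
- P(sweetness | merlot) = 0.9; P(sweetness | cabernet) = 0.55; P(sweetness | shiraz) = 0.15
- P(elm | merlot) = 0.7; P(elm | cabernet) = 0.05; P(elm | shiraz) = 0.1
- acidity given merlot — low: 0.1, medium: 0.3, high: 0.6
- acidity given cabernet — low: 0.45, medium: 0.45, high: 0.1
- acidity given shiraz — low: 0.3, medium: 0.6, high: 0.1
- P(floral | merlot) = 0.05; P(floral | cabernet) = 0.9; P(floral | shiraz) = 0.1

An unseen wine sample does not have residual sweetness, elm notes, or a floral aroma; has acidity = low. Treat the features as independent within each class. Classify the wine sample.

merlot: 0.15 × (1−0.9) × (1−0.7) × 0.1 × (1−0.05) = 0.0004275
cabernet: 0.5 × (1−0.55) × (1−0.05) × 0.45 × (1−0.9) = 0.00961875
shiraz: 0.35 × (1−0.15) × (1−0.1) × 0.3 × (1−0.1) = 0.0722925
Highest score → shiraz.

shiraz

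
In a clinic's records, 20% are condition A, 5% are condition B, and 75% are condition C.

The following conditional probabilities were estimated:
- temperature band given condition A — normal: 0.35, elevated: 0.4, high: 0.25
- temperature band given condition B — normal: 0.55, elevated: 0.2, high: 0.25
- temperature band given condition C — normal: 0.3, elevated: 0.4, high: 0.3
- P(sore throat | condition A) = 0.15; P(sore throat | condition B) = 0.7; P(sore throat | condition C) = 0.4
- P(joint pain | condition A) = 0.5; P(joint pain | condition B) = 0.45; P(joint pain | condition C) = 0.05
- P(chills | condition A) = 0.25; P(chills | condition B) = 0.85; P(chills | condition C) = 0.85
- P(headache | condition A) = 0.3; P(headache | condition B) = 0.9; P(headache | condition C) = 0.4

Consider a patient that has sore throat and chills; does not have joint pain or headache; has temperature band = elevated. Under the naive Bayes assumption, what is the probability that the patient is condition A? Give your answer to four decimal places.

condition A: 0.2 × 0.4 × 0.15 × (1−0.5) × 0.25 × (1−0.3) = 0.00105
condition B: 0.05 × 0.2 × 0.7 × (1−0.45) × 0.85 × (1−0.9) = 0.00032725
condition C: 0.75 × 0.4 × 0.4 × (1−0.05) × 0.85 × (1−0.4) = 0.05814
P(condition A | x) = 0.00105 / 0.05951725 ≈ 0.0176

0.0176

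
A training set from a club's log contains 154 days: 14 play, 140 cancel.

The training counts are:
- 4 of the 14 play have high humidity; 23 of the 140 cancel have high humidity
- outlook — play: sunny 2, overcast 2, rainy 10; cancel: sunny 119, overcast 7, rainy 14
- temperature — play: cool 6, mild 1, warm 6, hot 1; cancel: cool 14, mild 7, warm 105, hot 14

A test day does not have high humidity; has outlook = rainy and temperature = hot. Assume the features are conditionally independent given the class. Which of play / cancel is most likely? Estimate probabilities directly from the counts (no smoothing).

play: (14/154) × (10/14) × (10/14) × (1/14) ≈ 0.00331301
cancel: (140/154) × (117/140) × (14/140) × (14/140) ≈ 0.0075974
Highest score → cancel.

cancel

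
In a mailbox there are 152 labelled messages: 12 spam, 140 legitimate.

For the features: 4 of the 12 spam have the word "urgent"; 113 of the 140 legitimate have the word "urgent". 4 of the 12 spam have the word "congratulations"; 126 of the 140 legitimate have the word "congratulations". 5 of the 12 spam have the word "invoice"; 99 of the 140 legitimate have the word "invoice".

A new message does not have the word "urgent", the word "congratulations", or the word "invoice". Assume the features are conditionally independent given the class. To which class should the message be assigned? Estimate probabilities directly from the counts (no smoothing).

spam: (12/152) × (8/12) × (8/12) × (7/12) ≈ 0.0204678
legitimate: (140/152) × (27/140) × (14/140) × (41/140) ≈ 0.00520207
Highest score → spam.

spam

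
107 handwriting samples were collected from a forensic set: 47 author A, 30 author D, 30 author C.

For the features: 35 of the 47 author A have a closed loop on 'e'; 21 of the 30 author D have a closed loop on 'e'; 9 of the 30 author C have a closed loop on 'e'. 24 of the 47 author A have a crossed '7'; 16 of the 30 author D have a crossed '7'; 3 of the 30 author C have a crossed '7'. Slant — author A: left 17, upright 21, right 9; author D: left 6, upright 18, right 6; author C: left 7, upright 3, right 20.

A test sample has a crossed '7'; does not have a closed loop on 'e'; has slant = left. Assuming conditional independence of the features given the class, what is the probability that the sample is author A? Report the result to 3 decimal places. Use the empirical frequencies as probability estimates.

0.605

author A: (47/107) × (12/47) × (24/47) × (17/47) ≈ 0.0207139
author D: (30/107) × (9/30) × (16/30) × (6/30) ≈ 0.00897196
author C: (30/107) × (21/30) × (3/30) × (7/30) ≈ 0.00457944
P(author A | x) = 0.0207139 / 0.0342653 ≈ 0.605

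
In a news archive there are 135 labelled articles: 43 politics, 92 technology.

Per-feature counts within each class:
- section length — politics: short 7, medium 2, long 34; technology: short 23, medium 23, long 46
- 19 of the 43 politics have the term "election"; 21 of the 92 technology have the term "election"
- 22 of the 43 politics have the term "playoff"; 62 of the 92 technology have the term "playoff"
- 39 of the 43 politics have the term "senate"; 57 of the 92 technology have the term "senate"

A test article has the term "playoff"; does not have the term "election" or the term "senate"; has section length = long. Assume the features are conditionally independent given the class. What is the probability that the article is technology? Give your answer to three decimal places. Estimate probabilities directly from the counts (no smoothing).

0.910

politics: (43/135) × (34/43) × (24/43) × (22/43) × (4/43) ≈ 0.00669012
technology: (92/135) × (46/92) × (71/92) × (62/92) × (35/92) ≈ 0.0674184
P(technology | x) = 0.0674184 / 0.07410852 ≈ 0.910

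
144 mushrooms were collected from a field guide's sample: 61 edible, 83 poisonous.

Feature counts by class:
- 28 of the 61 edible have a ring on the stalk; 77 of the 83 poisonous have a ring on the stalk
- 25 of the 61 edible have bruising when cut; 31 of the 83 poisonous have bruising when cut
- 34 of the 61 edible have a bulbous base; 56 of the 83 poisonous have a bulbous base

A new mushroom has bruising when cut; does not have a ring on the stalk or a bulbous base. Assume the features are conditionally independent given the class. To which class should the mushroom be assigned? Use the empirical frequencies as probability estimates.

edible

edible: (61/144) × (33/61) × (25/61) × (27/61) ≈ 0.0415715
poisonous: (83/144) × (6/83) × (31/83) × (27/83) ≈ 0.00506242
Highest score → edible.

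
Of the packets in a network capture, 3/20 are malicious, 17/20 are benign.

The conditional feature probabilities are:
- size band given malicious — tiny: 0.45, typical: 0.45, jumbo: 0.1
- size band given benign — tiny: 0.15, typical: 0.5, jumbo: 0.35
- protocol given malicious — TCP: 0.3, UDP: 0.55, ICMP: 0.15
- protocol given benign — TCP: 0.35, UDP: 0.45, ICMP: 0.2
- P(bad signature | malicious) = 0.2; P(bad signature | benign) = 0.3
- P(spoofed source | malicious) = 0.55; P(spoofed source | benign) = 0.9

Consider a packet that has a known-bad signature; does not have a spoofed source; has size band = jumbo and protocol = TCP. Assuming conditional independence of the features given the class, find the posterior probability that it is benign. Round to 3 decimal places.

malicious: 0.15 × 0.1 × 0.3 × 0.2 × (1−0.55) = 0.000405
benign: 0.85 × 0.35 × 0.35 × 0.3 × (1−0.9) = 0.00312375
P(benign | x) = 0.00312375 / 0.00352875 ≈ 0.885

0.885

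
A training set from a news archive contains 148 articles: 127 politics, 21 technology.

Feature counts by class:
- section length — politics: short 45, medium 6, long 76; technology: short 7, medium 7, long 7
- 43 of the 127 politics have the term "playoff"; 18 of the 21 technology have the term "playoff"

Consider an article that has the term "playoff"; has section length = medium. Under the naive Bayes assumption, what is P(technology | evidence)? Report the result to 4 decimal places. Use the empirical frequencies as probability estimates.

politics: (127/148) × (6/127) × (43/127) ≈ 0.0137263
technology: (21/148) × (7/21) × (18/21) ≈ 0.0405405
P(technology | x) = 0.0405405 / 0.0542668 ≈ 0.7471

0.7471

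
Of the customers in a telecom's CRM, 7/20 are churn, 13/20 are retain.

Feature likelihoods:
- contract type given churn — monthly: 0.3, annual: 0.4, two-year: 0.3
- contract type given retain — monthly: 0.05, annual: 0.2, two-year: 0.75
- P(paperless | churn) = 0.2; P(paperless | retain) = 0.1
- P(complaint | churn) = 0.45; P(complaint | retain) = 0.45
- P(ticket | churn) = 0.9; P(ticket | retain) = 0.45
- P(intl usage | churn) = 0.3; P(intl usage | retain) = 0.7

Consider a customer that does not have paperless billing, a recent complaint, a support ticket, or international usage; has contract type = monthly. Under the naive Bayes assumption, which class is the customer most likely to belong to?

churn: 0.35 × 0.3 × (1−0.2) × (1−0.45) × (1−0.9) × (1−0.3) = 0.003234
retain: 0.65 × 0.05 × (1−0.1) × (1−0.45) × (1−0.45) × (1−0.7) = 0.0026544375
Highest score → churn.

churn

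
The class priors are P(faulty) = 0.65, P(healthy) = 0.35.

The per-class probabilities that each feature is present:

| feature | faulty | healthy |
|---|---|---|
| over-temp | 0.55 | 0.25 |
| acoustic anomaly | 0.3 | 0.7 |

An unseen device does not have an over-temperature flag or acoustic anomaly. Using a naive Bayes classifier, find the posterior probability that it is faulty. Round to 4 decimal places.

faulty: 0.65 × (1−0.55) × (1−0.3) = 0.20475
healthy: 0.35 × (1−0.25) × (1−0.7) = 0.07875
P(faulty | x) = 0.20475 / 0.2835 ≈ 0.7222

0.7222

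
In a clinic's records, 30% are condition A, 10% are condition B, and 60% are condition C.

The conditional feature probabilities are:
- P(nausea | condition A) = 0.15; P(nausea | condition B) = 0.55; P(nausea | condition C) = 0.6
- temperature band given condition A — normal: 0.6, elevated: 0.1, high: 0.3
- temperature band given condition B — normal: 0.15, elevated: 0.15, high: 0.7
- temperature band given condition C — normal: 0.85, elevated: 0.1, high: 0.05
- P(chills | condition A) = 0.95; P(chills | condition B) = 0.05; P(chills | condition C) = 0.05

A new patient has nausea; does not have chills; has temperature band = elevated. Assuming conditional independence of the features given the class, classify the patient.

condition A: 0.3 × 0.15 × 0.1 × (1−0.95) = 0.000225
condition B: 0.1 × 0.55 × 0.15 × (1−0.05) = 0.0078375
condition C: 0.6 × 0.6 × 0.1 × (1−0.05) = 0.0342
Highest score → condition C.

condition C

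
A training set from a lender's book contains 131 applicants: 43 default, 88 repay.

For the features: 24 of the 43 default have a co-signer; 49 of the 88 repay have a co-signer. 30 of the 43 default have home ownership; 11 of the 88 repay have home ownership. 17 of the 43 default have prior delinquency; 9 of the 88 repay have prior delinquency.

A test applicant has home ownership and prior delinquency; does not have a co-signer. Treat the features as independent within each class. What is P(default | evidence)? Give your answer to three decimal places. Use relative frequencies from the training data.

0.913

default: (43/131) × (19/43) × (30/43) × (17/43) ≈ 0.0400051
repay: (88/131) × (39/88) × (11/88) × (9/88) ≈ 0.00380595
P(default | x) = 0.0400051 / 0.04381105 ≈ 0.913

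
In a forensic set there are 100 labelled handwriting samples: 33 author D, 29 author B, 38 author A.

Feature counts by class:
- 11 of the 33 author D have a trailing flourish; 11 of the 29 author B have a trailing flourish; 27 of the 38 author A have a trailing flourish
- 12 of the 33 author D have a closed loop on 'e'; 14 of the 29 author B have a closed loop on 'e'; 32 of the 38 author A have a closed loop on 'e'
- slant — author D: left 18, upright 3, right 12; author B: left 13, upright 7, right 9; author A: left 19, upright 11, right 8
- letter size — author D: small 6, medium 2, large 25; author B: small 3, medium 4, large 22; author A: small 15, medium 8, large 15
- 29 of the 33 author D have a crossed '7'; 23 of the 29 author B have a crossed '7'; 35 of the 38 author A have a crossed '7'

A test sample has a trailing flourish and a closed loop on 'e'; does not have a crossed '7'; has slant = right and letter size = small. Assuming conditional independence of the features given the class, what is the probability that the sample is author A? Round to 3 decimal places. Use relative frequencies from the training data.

0.689

author D: (33/100) × (11/33) × (12/33) × (12/33) × (6/33) × (4/33) ≈ 0.000320561
author B: (29/100) × (11/29) × (14/29) × (9/29) × (3/29) × (6/29) ≈ 0.000352731
author A: (38/100) × (27/38) × (32/38) × (8/38) × (15/38) × (3/38) ≈ 0.0014917
P(author A | x) = 0.0014917 / 0.002164992 ≈ 0.689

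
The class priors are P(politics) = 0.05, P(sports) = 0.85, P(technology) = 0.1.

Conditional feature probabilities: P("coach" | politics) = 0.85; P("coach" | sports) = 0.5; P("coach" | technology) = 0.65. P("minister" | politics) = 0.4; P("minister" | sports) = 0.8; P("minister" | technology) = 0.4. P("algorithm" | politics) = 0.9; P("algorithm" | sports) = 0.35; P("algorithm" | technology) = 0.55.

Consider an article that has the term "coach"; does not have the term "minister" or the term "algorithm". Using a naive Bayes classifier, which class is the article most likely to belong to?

sports

politics: 0.05 × 0.85 × (1−0.4) × (1−0.9) = 0.00255
sports: 0.85 × 0.5 × (1−0.8) × (1−0.35) = 0.05525
technology: 0.1 × 0.65 × (1−0.4) × (1−0.55) = 0.01755
Highest score → sports.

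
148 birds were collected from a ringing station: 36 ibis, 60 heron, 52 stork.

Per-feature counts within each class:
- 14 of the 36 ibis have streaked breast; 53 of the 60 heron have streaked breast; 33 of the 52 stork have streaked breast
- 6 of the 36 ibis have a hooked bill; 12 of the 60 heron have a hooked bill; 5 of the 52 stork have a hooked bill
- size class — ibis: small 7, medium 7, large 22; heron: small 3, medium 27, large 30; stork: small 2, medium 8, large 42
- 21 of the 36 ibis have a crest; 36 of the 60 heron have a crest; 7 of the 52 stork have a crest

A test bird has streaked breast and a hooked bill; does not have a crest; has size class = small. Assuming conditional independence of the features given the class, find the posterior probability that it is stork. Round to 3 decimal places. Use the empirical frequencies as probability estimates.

0.208

ibis: (36/148) × (14/36) × (6/36) × (7/36) × (15/36) ≈ 0.00127732
heron: (60/148) × (53/60) × (12/60) × (3/60) × (24/60) ≈ 0.00143243
stork: (52/148) × (33/52) × (5/52) × (2/52) × (45/52) ≈ 0.0007136
P(stork | x) = 0.0007136 / 0.00342335 ≈ 0.208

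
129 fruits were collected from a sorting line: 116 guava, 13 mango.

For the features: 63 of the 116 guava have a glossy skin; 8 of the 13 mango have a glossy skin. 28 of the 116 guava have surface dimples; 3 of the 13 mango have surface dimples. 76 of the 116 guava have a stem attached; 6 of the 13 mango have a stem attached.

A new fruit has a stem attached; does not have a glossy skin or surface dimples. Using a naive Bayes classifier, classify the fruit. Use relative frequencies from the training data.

guava: (116/129) × (53/116) × (88/116) × (76/116) ≈ 0.204205
mango: (13/129) × (5/13) × (10/13) × (6/13) ≈ 0.0137608
Highest score → guava.

guava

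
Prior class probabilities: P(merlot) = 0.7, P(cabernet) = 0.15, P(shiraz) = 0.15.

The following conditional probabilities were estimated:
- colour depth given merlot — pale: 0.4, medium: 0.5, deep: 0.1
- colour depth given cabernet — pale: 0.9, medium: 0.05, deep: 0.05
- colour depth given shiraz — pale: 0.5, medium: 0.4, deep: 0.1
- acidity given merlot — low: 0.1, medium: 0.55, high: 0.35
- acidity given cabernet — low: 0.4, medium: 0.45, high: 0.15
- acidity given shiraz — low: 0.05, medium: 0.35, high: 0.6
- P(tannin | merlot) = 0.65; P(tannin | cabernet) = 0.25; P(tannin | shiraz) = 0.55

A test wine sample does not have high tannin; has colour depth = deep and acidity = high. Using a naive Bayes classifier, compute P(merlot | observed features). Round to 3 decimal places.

0.637

merlot: 0.7 × 0.1 × 0.35 × (1−0.65) = 0.008575
cabernet: 0.15 × 0.05 × 0.15 × (1−0.25) = 0.00084375
shiraz: 0.15 × 0.1 × 0.6 × (1−0.55) = 0.00405
P(merlot | x) = 0.008575 / 0.01346875 ≈ 0.637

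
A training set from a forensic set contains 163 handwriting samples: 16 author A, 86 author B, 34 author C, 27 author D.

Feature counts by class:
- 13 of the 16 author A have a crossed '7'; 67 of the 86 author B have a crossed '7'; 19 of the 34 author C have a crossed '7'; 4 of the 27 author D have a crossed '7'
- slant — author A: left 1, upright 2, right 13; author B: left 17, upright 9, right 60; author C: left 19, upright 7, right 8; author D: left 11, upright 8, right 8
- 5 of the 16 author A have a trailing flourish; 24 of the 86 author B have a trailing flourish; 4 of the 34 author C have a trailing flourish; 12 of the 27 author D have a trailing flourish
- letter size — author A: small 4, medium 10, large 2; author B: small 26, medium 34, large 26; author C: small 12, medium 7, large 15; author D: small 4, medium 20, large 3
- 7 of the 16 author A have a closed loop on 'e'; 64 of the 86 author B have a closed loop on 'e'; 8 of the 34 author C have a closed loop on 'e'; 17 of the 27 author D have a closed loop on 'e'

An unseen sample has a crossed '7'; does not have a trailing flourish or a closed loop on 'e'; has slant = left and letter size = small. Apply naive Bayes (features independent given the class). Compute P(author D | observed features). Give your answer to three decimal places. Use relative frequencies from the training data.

0.015

author A: (16/163) × (13/16) × (1/16) × (11/16) × (4/16) × (9/16) ≈ 0.000481916
author B: (86/163) × (67/86) × (17/86) × (62/86) × (26/86) × (22/86) ≈ 0.00453033
author C: (34/163) × (19/34) × (19/34) × (30/34) × (12/34) × (26/34) ≈ 0.0155124
author D: (27/163) × (4/27) × (11/27) × (15/27) × (4/27) × (10/27) ≈ 0.000304762
P(author D | x) = 0.000304762 / 0.020829408 ≈ 0.015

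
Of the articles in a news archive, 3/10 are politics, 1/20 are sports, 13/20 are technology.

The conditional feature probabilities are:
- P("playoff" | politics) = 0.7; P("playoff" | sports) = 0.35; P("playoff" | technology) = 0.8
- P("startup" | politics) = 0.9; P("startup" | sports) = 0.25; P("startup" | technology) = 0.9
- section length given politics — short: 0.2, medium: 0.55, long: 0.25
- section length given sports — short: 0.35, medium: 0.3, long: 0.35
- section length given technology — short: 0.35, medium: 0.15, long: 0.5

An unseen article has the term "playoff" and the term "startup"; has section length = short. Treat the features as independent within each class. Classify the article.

politics: 0.3 × 0.7 × 0.9 × 0.2 = 0.0378
sports: 0.05 × 0.35 × 0.25 × 0.35 = 0.00153125
technology: 0.65 × 0.8 × 0.9 × 0.35 = 0.1638
Highest score → technology.

technology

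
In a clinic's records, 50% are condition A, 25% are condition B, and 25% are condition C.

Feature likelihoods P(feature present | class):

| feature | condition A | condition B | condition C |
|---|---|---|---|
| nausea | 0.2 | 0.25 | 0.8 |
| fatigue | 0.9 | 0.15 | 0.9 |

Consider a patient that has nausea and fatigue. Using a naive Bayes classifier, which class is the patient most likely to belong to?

condition A: 0.5 × 0.2 × 0.9 = 0.09
condition B: 0.25 × 0.25 × 0.15 = 0.009375
condition C: 0.25 × 0.8 × 0.9 = 0.18
Highest score → condition C.

condition C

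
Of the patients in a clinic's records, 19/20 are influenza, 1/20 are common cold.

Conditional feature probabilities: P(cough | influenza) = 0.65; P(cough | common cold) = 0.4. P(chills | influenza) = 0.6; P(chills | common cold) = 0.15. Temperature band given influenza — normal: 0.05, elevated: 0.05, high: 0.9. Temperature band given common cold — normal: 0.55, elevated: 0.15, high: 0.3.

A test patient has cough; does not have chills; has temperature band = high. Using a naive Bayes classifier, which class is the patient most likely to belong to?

influenza

influenza: 0.95 × 0.65 × (1−0.6) × 0.9 = 0.2223
common cold: 0.05 × 0.4 × (1−0.15) × 0.3 = 0.0051
Highest score → influenza.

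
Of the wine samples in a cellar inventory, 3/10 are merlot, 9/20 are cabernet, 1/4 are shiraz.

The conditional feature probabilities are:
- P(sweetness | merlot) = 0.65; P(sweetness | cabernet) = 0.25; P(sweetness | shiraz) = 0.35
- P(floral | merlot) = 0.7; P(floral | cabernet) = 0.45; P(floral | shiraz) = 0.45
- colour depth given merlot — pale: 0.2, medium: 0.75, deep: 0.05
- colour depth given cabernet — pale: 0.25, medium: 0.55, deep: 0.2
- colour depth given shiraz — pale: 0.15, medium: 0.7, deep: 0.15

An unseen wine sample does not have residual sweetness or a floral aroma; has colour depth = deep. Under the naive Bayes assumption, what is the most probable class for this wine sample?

cabernet

merlot: 0.3 × (1−0.65) × (1−0.7) × 0.05 = 0.001575
cabernet: 0.45 × (1−0.25) × (1−0.45) × 0.2 = 0.037125
shiraz: 0.25 × (1−0.35) × (1−0.45) × 0.15 = 0.01340625
Highest score → cabernet.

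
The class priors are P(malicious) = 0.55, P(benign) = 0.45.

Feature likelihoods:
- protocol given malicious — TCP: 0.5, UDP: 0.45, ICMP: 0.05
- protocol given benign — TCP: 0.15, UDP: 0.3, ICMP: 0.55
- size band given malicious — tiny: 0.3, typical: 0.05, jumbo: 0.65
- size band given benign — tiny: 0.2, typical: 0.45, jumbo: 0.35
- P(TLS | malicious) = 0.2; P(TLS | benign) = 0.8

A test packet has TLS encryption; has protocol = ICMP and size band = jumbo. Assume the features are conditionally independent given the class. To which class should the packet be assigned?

malicious: 0.55 × 0.05 × 0.65 × 0.2 = 0.003575
benign: 0.45 × 0.55 × 0.35 × 0.8 = 0.0693
Highest score → benign.

benign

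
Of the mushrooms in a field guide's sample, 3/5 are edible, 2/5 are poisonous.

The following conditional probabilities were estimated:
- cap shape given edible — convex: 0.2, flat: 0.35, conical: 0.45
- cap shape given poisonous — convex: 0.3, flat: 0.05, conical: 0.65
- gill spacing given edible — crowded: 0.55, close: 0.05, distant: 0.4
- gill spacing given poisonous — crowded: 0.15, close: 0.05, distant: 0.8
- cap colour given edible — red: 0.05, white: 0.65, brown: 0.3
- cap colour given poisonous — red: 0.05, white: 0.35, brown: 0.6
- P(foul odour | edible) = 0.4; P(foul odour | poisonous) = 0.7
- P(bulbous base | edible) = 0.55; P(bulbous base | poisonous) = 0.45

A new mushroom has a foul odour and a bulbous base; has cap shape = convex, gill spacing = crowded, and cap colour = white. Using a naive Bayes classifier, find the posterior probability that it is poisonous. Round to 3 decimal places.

0.174

edible: 0.6 × 0.2 × 0.55 × 0.65 × 0.4 × 0.55 = 0.009438
poisonous: 0.4 × 0.3 × 0.15 × 0.35 × 0.7 × 0.45 = 0.0019845
P(poisonous | x) = 0.0019845 / 0.0114225 ≈ 0.174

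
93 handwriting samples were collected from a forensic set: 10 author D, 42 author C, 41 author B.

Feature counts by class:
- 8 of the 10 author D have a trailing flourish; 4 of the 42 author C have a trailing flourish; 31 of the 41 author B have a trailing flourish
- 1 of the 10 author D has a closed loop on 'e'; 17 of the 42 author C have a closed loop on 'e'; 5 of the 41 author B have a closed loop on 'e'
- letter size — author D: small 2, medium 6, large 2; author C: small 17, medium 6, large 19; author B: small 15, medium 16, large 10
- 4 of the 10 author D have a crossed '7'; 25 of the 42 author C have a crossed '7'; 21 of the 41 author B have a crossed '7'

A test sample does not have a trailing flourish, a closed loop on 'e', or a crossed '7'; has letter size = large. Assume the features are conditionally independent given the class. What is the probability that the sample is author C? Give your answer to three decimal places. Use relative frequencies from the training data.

0.767

author D: (10/93) × (2/10) × (9/10) × (2/10) × (6/10) ≈ 0.00232258
author C: (42/93) × (38/42) × (25/42) × (19/42) × (17/42) ≈ 0.0445344
author B: (41/93) × (10/41) × (36/41) × (10/41) × (20/41) ≈ 0.0112331
P(author C | x) = 0.0445344 / 0.05809008 ≈ 0.767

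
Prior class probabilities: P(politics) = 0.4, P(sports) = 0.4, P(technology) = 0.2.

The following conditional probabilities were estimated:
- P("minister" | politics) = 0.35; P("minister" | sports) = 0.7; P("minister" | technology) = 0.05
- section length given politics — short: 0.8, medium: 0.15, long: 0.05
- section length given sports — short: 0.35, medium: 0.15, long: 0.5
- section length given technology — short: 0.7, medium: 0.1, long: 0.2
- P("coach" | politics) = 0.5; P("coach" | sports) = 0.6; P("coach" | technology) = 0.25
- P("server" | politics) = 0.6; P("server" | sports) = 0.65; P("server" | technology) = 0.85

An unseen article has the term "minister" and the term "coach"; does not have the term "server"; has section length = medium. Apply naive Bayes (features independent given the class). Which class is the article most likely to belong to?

sports

politics: 0.4 × 0.35 × 0.15 × 0.5 × (1−0.6) = 0.0042
sports: 0.4 × 0.7 × 0.15 × 0.6 × (1−0.65) = 0.00882
technology: 0.2 × 0.05 × 0.1 × 0.25 × (1−0.85) = 0.0000375
Highest score → sports.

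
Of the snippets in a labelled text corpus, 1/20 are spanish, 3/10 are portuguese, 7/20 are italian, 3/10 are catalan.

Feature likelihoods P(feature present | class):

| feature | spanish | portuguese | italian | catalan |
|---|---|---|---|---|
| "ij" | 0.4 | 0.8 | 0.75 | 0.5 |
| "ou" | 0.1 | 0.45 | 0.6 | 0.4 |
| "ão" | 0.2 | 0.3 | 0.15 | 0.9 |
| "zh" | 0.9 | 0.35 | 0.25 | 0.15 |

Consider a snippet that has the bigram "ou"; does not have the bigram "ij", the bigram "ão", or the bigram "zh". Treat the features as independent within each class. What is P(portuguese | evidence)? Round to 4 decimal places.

0.2404

spanish: 0.05 × (1−0.4) × 0.1 × (1−0.2) × (1−0.9) = 0.00024
portuguese: 0.3 × (1−0.8) × 0.45 × (1−0.3) × (1−0.35) = 0.012285
italian: 0.35 × (1−0.75) × 0.6 × (1−0.15) × (1−0.25) = 0.03346875
catalan: 0.3 × (1−0.5) × 0.4 × (1−0.9) × (1−0.15) = 0.0051
P(portuguese | x) = 0.012285 / 0.05109375 ≈ 0.2404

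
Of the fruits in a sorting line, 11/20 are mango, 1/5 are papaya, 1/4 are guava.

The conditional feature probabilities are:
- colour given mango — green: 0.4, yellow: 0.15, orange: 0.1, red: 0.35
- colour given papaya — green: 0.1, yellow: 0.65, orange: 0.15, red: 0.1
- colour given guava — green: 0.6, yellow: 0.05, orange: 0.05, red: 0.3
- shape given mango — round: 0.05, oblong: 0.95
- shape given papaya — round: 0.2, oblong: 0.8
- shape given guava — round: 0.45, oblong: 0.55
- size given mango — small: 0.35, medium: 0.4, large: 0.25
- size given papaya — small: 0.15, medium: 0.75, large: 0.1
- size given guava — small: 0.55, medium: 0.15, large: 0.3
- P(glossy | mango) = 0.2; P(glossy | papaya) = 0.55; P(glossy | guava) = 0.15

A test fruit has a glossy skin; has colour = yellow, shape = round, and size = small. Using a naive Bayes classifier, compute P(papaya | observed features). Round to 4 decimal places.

0.7402

mango: 0.55 × 0.15 × 0.05 × 0.35 × 0.2 = 0.00028875
papaya: 0.2 × 0.65 × 0.2 × 0.15 × 0.55 = 0.002145
guava: 0.25 × 0.05 × 0.45 × 0.55 × 0.15 = 0.0004640625
P(papaya | x) = 0.002145 / 0.0028978125 ≈ 0.7402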